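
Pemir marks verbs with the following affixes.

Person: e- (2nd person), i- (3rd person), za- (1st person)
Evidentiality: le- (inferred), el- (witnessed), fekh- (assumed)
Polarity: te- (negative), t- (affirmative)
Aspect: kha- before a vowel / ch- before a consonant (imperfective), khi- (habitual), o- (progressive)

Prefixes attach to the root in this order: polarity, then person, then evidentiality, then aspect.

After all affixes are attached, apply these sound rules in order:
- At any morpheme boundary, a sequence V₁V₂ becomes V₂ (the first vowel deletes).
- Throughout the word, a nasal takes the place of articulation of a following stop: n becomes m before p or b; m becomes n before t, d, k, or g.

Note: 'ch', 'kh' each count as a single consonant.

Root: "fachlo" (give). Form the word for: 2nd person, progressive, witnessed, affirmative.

Attach polarity affirmative t- → tfachlo.
Attach person 2nd person e- → etfachlo.
Attach evidentiality witnessed el- → eletfachlo.
Attach aspect progressive o- → oeletfachlo.
Apply vowel deletion: oeletfachlo → eletfachlo.
Nasal assimilation: no change.

eletfachlo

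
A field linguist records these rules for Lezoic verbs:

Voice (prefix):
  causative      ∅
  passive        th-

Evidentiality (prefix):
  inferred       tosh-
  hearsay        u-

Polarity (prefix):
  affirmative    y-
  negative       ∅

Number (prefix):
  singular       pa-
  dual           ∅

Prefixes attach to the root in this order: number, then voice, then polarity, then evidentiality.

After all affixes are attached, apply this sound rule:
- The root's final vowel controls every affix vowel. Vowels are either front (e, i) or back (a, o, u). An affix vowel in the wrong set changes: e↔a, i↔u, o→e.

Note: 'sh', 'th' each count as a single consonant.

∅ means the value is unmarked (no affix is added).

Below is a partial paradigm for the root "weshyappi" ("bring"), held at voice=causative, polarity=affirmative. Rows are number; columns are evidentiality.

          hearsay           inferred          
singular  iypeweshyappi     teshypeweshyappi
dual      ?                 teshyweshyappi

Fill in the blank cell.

iyweshyappi

number = dual: zero marking, form stays weshyappi.
voice = causative: zero marking, form stays weshyappi.
Attach polarity affirmative y- → yweshyappi.
Attach evidentiality hearsay u- → uyweshyappi.
Apply vowel harmony: uyweshyappi → iyweshyappi.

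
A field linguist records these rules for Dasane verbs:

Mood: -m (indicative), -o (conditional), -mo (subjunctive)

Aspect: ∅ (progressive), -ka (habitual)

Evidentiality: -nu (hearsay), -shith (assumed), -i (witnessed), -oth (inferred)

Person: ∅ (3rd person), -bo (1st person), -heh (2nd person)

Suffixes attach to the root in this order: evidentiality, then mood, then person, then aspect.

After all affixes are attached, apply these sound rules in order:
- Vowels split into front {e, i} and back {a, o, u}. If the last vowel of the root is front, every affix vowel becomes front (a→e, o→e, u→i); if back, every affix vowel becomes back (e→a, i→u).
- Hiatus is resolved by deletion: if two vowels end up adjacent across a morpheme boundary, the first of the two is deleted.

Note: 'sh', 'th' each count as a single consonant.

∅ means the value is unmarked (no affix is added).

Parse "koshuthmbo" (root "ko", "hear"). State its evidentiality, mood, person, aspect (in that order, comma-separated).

Segment: ko-shith-m-bo.
evidentiality: -shith → assumed.
mood: -m → indicative.
person: -bo → 1st person.
aspect: ∅ → progressive.

assumed, indicative, 1st person, progressive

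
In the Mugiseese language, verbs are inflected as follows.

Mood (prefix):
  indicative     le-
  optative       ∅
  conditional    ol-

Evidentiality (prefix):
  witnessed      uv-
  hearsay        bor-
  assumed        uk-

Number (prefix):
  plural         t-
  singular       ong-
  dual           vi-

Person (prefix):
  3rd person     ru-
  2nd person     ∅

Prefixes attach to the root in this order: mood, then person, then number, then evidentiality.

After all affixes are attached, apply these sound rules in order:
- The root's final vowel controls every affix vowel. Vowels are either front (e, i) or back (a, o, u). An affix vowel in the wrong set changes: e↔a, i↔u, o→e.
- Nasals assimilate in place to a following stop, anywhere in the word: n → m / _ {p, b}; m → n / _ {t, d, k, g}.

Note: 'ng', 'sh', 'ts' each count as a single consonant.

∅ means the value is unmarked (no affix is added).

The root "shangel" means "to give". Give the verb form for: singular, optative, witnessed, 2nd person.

mood = optative: zero marking, form stays shangel.
person = 2nd person: zero marking, form stays shangel.
Attach number singular ong- → ongshangel.
Attach evidentiality witnessed uv- → uvongshangel.
Apply vowel harmony: uvongshangel → ivengshangel.
Nasal assimilation: no change.

ivengshangel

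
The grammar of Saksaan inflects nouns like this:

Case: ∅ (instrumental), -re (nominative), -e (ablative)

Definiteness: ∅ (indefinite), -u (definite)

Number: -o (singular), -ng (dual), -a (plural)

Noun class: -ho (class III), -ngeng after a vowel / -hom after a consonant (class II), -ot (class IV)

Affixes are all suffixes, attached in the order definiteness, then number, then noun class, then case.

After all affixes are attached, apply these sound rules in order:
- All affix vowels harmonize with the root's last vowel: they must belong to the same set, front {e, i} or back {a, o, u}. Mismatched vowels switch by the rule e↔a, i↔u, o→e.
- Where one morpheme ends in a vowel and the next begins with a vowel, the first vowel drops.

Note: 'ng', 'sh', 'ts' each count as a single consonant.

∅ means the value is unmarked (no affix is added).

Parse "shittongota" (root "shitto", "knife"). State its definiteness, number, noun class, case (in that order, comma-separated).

Segment: shitto-ng-ot-e.
definiteness: ∅ → indefinite.
number: -ng → dual.
noun class: -ot → class IV.
case: -e → ablative.

indefinite, dual, class IV, ablative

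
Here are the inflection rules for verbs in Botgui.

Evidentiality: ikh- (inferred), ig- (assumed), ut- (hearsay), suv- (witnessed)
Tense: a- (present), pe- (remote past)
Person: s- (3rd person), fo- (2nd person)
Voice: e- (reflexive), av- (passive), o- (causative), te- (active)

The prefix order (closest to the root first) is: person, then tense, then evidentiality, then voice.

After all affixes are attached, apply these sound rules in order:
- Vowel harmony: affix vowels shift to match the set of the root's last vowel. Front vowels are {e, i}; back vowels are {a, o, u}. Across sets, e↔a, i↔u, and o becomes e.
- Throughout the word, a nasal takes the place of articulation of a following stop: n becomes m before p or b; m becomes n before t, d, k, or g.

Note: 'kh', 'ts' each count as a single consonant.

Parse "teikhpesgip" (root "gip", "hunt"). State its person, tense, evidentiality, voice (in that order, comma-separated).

Segment: te-ikh-pe-s-gip.
person: s- → 3rd person.
tense: pe- → remote past.
evidentiality: ikh- → inferred.
voice: te- → active.

3rd person, remote past, inferred, active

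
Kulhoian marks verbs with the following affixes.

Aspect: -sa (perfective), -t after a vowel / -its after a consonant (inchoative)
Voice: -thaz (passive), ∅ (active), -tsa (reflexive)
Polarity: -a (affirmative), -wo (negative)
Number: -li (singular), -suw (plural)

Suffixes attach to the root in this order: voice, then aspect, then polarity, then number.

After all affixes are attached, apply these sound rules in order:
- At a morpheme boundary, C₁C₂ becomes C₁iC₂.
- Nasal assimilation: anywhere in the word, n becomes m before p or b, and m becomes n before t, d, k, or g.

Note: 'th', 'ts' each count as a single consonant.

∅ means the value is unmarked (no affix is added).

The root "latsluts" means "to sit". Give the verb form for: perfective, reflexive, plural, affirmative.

latslutsitsasaasuw

Attach voice reflexive -tsa → latslutstsa.
Attach aspect perfective -sa → latslutstsasa.
Attach polarity affirmative -a → latslutstsasaa.
Attach number plural -suw → latslutstsasaasuw.
Apply epenthesis: latslutstsasaasuw → latslutsitsasaasuw.
Nasal assimilation: no change.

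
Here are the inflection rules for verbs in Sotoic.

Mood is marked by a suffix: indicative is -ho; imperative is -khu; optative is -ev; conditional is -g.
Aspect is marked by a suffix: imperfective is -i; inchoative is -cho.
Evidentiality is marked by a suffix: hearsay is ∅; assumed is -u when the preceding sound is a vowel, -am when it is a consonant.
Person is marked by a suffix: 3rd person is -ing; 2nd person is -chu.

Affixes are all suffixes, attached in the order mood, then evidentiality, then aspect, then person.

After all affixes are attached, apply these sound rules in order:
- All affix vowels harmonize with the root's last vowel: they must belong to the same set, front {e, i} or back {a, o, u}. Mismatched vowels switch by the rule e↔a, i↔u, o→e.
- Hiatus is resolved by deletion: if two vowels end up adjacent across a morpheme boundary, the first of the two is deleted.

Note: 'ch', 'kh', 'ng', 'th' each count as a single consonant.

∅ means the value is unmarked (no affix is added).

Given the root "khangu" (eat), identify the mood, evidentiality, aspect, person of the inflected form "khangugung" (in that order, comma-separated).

Segment: khangu-g-i-ing.
mood: -g → conditional.
evidentiality: ∅ → hearsay.
aspect: -i → imperfective.
person: -ing → 3rd person.

conditional, hearsay, imperfective, 3rd person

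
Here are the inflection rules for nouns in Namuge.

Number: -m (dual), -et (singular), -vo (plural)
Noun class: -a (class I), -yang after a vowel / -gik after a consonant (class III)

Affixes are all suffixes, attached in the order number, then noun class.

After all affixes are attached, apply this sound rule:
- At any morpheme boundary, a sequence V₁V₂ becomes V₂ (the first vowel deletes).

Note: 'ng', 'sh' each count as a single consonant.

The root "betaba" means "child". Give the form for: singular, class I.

betabeta

Attach number singular -et → betabaet.
Attach noun class class I -a → betabaeta.
Apply vowel deletion: betabaeta → betabeta.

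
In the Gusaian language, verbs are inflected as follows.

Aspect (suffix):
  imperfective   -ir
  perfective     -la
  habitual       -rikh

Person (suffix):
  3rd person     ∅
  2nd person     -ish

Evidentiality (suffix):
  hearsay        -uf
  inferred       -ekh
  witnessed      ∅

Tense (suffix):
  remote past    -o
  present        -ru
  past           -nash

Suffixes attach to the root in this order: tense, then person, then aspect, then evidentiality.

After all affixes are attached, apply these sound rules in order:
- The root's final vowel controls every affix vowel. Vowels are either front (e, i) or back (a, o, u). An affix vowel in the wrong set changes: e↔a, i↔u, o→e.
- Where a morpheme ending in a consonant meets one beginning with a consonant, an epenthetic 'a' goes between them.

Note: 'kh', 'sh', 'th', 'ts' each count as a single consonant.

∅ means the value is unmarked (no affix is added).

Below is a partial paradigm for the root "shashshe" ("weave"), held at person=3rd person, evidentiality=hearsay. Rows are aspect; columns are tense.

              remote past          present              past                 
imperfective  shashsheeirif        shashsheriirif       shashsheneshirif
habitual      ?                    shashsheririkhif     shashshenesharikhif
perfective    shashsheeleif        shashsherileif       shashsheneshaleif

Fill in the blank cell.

shashsheerikhif

Attach tense remote past -o → shashsheo.
person = 3rd person: zero marking, form stays shashsheo.
Attach aspect habitual -rikh → shashsheorikh.
Attach evidentiality hearsay -uf → shashsheorikhuf.
Apply vowel harmony: shashsheorikhuf → shashsheerikhif.
Epenthesis: no change.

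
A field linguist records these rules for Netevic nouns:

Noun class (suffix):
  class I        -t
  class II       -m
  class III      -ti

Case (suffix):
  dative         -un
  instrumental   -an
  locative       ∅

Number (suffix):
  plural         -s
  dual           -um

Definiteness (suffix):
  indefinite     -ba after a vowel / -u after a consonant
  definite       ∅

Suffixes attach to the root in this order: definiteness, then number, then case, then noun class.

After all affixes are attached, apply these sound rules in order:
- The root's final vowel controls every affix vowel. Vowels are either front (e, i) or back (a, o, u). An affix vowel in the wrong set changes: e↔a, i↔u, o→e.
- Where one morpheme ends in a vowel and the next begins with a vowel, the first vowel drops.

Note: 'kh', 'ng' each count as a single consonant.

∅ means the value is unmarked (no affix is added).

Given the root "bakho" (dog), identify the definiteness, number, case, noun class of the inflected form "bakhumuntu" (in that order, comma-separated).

Segment: bakho-um-un-ti.
definiteness: ∅ → definite.
number: -um → dual.
case: -un → dative.
noun class: -ti → class III.

definite, dual, dative, class III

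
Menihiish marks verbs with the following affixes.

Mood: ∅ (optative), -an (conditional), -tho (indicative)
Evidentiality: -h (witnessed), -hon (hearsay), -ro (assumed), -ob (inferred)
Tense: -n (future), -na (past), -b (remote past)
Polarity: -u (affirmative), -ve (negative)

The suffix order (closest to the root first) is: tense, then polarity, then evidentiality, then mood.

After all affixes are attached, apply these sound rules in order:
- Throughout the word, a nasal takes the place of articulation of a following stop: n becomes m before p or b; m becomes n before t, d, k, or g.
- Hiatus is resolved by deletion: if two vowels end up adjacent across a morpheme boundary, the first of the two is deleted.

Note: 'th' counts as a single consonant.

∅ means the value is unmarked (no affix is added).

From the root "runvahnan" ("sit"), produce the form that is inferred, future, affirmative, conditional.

Attach tense future -n → runvahnann.
Attach polarity affirmative -u → runvahnannu.
Attach evidentiality inferred -ob → runvahnannuob.
Attach mood conditional -an → runvahnannuoban.
Nasal assimilation: no change.
Apply vowel deletion: runvahnannuoban → runvahnannoban.

runvahnannoban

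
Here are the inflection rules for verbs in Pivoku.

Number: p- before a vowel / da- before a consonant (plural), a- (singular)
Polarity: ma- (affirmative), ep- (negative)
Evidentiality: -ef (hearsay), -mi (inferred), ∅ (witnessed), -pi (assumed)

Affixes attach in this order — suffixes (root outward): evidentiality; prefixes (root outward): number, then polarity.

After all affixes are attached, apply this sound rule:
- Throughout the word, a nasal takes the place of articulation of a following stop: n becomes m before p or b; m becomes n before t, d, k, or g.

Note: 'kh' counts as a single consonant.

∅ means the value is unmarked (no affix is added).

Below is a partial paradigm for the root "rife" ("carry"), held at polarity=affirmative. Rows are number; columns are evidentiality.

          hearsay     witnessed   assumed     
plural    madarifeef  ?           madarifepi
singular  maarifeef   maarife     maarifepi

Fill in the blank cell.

madarife

Attach number plural da- (before consonant 'r') → darife.
evidentiality = witnessed: zero marking, form stays darife.
Attach polarity affirmative ma- → madarife.
Nasal assimilation: no change.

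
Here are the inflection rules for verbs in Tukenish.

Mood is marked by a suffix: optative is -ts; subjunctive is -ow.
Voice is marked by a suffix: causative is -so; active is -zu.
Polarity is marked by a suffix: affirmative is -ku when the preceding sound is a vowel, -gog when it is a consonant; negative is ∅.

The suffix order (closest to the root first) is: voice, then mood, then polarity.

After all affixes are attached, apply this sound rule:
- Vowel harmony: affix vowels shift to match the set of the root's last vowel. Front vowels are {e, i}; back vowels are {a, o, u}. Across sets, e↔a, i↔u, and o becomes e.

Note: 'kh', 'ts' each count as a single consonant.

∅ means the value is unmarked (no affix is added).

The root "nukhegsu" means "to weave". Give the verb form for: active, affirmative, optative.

Attach voice active -zu → nukhegsuzu.
Attach mood optative -ts → nukhegsuzuts.
Attach polarity affirmative -gog (after consonant 'ts') → nukhegsuzutsgog.
Vowel harmony: no change.

nukhegsuzutsgog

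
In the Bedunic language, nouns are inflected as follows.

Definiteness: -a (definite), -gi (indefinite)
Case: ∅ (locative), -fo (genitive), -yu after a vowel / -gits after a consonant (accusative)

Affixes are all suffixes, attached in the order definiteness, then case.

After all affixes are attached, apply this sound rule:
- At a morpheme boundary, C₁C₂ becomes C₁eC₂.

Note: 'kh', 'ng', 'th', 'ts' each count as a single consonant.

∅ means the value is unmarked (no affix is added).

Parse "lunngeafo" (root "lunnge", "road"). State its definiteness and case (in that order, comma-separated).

Segment: lunnge-a-fo.
definiteness: -a → definite.
case: -fo → genitive.

definite, genitive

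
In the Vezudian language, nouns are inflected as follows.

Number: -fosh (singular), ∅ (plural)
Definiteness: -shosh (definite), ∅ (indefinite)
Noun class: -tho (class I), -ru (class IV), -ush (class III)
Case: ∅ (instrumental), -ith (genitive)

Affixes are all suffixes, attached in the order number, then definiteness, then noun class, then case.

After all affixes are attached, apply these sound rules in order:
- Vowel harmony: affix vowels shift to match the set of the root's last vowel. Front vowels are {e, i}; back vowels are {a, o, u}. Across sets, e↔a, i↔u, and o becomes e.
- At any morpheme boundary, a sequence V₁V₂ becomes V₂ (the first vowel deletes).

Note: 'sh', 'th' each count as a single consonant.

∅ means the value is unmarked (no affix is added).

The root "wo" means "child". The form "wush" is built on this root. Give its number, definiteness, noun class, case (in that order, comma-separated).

Segment: wo-ush.
number: ∅ → plural.
definiteness: ∅ → indefinite.
noun class: -ush → class III.
case: ∅ → instrumental.

plural, indefinite, class III, instrumental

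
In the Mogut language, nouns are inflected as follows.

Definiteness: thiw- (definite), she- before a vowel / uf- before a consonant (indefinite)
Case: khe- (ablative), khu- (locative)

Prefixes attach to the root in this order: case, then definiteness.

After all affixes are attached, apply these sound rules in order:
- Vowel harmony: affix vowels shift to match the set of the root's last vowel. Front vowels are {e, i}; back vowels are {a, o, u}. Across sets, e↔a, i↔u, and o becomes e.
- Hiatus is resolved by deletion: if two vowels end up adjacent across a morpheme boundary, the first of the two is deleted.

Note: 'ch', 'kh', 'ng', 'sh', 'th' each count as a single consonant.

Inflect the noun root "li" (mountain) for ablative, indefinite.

ifkheli

Attach case ablative khe- → kheli.
Attach definiteness indefinite uf- (before consonant 'kh') → ufkheli.
Apply vowel harmony: ufkheli → ifkheli.
Vowel deletion: no change.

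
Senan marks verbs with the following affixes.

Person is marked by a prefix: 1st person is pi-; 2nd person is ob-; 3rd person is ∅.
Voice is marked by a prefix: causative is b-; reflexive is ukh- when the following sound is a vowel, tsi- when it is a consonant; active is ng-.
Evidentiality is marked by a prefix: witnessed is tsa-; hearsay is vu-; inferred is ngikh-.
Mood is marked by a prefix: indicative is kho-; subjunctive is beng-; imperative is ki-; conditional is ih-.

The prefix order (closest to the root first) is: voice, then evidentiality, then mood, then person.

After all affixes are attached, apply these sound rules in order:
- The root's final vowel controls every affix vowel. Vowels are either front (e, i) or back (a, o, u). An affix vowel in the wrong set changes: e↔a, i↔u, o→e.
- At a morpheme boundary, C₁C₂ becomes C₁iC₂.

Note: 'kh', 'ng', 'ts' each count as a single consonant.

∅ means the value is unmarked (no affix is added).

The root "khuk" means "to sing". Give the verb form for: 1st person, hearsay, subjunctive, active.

Attach voice active ng- → ngkhuk.
Attach evidentiality hearsay vu- → vungkhuk.
Attach mood subjunctive beng- → bengvungkhuk.
Attach person 1st person pi- → pibengvungkhuk.
Apply vowel harmony: pibengvungkhuk → pubangvungkhuk.
Apply epenthesis: pubangvungkhuk → pubangivungikhuk.

pubangivungikhuk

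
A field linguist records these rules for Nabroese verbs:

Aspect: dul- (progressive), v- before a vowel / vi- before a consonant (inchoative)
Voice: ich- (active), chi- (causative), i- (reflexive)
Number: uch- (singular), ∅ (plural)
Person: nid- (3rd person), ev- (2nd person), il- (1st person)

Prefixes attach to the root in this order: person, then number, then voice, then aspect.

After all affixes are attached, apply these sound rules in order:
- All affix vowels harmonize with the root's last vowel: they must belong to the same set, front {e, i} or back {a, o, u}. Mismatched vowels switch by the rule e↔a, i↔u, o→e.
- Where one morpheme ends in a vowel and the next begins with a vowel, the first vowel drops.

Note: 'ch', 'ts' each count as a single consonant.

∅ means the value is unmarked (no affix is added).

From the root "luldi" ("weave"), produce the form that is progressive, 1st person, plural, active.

dilichilluldi

Attach person 1st person il- → illuldi.
number = plural: zero marking, form stays illuldi.
Attach voice active ich- → ichilluldi.
Attach aspect progressive dul- → dulichilluldi.
Apply vowel harmony: dulichilluldi → dilichilluldi.
Vowel deletion: no change.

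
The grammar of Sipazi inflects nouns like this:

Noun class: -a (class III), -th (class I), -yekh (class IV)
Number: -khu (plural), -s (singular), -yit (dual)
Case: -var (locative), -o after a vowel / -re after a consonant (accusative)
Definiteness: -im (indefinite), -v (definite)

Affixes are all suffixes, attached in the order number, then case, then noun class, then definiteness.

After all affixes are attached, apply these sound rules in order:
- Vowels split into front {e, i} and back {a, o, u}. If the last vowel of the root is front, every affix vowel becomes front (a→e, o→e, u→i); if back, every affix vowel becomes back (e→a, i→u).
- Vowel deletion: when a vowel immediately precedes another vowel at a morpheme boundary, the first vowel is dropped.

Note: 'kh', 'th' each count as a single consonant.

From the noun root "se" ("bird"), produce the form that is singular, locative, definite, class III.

sesverev

Attach number singular -s → ses.
Attach case locative -var → sesvar.
Attach noun class class III -a → sesvara.
Attach definiteness definite -v → sesvarav.
Apply vowel harmony: sesvarav → sesverev.
Vowel deletion: no change.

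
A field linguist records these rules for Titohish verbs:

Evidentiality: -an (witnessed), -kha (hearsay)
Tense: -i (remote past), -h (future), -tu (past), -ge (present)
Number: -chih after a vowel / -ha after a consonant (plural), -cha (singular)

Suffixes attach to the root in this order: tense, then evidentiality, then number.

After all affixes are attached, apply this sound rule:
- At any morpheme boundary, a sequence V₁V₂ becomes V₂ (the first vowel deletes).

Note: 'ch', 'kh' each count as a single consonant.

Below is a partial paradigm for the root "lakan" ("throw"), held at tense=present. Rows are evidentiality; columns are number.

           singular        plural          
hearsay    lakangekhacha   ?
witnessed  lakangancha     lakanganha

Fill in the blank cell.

lakangekhachih

Attach tense present -ge → lakange.
Attach evidentiality hearsay -kha → lakangekha.
Attach number plural -chih (after vowel 'a') → lakangekhachih.
Vowel deletion: no change.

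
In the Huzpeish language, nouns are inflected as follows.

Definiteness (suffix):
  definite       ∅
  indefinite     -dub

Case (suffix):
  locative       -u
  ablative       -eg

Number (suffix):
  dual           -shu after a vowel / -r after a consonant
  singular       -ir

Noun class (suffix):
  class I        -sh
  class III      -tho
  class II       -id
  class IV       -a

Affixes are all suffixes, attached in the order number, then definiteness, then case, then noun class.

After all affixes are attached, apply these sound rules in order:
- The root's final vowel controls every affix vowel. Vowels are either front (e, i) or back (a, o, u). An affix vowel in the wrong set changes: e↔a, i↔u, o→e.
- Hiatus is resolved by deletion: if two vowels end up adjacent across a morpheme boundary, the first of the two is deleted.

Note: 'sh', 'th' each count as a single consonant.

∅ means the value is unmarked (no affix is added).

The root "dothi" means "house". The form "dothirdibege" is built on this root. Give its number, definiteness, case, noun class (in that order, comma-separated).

singular, indefinite, ablative, class IV

Segment: dothi-ir-dub-eg-a.
number: -ir → singular.
definiteness: -dub → indefinite.
case: -eg → ablative.
noun class: -a → class IV.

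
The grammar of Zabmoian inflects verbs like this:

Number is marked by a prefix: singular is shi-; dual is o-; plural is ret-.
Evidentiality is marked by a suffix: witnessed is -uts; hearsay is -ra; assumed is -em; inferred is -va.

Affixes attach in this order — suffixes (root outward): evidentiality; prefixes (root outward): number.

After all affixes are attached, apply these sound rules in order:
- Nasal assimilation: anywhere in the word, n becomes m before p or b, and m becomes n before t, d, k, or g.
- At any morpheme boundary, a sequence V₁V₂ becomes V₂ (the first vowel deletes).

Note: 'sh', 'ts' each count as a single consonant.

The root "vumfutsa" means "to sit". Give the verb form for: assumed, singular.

shivumfutsem

Attach number singular shi- → shivumfutsa.
Attach evidentiality assumed -em → shivumfutsaem.
Nasal assimilation: no change.
Apply vowel deletion: shivumfutsaem → shivumfutsem.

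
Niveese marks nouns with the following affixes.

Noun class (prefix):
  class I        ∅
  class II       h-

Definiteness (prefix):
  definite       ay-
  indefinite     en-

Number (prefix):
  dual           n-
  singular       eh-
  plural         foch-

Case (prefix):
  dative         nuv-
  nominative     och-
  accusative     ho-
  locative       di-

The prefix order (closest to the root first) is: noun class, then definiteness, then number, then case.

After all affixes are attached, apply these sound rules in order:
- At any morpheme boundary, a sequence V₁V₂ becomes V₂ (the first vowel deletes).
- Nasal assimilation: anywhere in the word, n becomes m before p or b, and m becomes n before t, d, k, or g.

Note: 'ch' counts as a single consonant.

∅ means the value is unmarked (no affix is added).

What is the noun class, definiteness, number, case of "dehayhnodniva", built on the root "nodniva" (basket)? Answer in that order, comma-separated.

class II, definite, singular, locative

Segment: di-eh-ay-h-nodniva.
noun class: h- → class II.
definiteness: ay- → definite.
number: eh- → singular.
case: di- → locative.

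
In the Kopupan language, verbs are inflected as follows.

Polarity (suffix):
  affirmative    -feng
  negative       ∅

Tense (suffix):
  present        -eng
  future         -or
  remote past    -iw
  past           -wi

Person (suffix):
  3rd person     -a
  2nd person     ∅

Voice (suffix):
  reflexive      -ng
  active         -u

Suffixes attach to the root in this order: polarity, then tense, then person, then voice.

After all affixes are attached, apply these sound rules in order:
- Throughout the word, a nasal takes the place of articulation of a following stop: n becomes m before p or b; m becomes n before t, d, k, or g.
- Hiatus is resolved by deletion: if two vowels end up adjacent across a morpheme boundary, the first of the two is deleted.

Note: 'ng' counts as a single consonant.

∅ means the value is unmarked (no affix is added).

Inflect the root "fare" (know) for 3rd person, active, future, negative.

polarity = negative: zero marking, form stays fare.
Attach tense future -or → fareor.
Attach person 3rd person -a → fareora.
Attach voice active -u → fareorau.
Nasal assimilation: no change.
Apply vowel deletion: fareorau → faroru.

faroru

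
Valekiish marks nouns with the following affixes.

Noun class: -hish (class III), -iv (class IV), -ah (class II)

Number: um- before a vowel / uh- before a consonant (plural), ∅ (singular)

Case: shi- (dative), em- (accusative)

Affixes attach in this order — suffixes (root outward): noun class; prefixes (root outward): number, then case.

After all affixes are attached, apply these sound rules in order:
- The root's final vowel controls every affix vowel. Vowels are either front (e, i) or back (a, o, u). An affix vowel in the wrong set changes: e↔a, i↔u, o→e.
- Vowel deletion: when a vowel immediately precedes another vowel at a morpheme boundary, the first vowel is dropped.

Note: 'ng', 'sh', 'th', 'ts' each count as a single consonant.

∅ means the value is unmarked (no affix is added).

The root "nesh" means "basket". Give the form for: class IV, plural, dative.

shihneshiv

Attach number plural uh- (before consonant 'n') → uhnesh.
Attach noun class class IV -iv → uhneshiv.
Attach case dative shi- → shiuhneshiv.
Apply vowel harmony: shiuhneshiv → shiihneshiv.
Apply vowel deletion: shiihneshiv → shihneshiv.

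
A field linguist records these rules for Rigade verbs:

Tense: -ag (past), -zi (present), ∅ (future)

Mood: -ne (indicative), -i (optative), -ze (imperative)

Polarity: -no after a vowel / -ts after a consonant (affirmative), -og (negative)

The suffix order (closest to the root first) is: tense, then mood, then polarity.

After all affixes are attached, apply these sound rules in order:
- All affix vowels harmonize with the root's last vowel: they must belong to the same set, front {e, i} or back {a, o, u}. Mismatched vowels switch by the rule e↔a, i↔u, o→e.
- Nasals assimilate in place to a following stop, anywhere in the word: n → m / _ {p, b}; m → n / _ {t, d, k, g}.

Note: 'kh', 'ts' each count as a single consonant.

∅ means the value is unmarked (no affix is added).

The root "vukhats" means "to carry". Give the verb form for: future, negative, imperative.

tense = future: zero marking, form stays vukhats.
Attach mood imperative -ze → vukhatsze.
Attach polarity negative -og → vukhatszeog.
Apply vowel harmony: vukhatszeog → vukhatszaog.
Nasal assimilation: no change.

vukhatszaog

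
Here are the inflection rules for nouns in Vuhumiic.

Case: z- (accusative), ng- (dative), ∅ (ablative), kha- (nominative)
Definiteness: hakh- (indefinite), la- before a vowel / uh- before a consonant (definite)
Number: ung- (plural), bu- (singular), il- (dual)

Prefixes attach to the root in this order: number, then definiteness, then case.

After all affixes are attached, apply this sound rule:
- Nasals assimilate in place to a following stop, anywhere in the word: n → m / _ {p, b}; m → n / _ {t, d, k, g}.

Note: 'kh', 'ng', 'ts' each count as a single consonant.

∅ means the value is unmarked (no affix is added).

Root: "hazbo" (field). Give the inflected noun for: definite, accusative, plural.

Attach number plural ung- → unghazbo.
Attach definiteness definite la- (before vowel 'u') → launghazbo.
Attach case accusative z- → zlaunghazbo.
Nasal assimilation: no change.

zlaunghazbo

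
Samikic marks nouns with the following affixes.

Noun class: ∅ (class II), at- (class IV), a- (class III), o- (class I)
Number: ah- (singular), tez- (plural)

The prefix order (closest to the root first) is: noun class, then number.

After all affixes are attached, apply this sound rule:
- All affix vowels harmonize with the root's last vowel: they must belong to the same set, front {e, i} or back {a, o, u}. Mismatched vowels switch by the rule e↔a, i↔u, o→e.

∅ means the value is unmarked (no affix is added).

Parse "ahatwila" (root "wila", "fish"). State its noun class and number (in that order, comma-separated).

class IV, singular

Segment: ah-at-wila.
noun class: at- → class IV.
number: ah- → singular.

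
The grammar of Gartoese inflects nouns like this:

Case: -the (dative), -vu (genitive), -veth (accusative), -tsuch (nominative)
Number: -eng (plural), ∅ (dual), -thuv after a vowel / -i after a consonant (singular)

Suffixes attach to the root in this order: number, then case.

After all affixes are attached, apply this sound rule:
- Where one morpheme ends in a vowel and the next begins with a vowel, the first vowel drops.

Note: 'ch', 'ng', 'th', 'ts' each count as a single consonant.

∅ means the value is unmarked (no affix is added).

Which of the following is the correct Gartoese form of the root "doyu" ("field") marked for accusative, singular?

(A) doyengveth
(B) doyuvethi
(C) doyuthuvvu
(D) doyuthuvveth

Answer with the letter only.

D

Attach number singular -thuv (after vowel 'u') → doyuthuv.
Attach case accusative -veth → doyuthuvveth.
Vowel deletion: no change.
So the correct form is doyuthuvveth, option (D).
(A) doyengveth is wrong: it uses plural instead of singular for number.
(C) doyuthuvvu is wrong: it uses genitive instead of accusative for case.
(B) doyuvethi is wrong: it has the affixes in the wrong order.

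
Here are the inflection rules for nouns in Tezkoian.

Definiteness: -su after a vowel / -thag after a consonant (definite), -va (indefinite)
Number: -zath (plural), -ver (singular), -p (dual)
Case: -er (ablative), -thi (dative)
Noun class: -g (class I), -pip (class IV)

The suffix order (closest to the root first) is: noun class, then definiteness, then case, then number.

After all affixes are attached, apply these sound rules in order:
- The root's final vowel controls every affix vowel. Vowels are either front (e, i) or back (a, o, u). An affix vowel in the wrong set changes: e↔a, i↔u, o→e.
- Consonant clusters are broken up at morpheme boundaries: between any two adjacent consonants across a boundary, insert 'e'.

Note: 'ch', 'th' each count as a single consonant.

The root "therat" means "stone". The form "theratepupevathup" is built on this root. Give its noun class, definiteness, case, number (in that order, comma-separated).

Segment: therat-pip-va-thi-p.
noun class: -pip → class IV.
definiteness: -va → indefinite.
case: -thi → dative.
number: -p → dual.

class IV, indefinite, dative, dual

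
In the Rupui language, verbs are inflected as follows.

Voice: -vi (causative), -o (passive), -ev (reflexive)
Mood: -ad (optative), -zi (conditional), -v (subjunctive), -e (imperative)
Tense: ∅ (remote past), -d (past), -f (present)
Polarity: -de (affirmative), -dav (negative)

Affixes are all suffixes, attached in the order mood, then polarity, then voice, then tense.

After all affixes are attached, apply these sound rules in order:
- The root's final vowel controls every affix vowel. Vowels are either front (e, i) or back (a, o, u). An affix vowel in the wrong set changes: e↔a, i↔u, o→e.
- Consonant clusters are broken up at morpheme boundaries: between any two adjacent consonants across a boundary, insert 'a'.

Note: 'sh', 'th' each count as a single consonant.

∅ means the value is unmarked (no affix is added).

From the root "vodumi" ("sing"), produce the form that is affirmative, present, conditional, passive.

vodumizideef

Attach mood conditional -zi → vodumizi.
Attach polarity affirmative -de → vodumizide.
Attach voice passive -o → vodumizideo.
Attach tense present -f → vodumizideof.
Apply vowel harmony: vodumizideof → vodumizideef.
Epenthesis: no change.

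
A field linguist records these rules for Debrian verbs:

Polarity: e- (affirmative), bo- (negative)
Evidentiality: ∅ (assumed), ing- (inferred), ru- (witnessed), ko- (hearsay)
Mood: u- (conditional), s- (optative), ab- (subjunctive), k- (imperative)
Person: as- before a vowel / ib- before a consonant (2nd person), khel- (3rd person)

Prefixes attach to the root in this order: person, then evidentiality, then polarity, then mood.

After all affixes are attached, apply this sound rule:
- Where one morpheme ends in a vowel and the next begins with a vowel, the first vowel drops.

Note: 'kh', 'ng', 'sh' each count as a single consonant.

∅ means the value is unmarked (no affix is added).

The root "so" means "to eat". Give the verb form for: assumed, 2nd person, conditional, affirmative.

Attach person 2nd person ib- (before consonant 's') → ibso.
evidentiality = assumed: zero marking, form stays ibso.
Attach polarity affirmative e- → eibso.
Attach mood conditional u- → ueibso.
Apply vowel deletion: ueibso → ibso.

ibso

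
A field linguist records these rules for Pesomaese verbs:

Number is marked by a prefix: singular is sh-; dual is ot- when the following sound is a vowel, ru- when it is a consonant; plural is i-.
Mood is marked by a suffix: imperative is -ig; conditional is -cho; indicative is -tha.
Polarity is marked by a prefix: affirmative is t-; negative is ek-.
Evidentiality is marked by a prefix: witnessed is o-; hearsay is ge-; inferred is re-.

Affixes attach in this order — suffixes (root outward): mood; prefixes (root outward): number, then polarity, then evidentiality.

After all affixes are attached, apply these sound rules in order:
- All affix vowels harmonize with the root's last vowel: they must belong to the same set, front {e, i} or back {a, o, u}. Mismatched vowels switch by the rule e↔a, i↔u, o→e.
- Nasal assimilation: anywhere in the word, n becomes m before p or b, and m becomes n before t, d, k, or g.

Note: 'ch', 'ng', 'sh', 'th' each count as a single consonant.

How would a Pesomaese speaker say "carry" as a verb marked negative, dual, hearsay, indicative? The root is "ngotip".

Attach number dual ru- (before consonant 'ng') → rungotip.
Attach polarity negative ek- → ekrungotip.
Attach evidentiality hearsay ge- → geekrungotip.
Attach mood indicative -tha → geekrungotiptha.
Apply vowel harmony: geekrungotiptha → geekringotipthe.
Nasal assimilation: no change.

geekringotipthe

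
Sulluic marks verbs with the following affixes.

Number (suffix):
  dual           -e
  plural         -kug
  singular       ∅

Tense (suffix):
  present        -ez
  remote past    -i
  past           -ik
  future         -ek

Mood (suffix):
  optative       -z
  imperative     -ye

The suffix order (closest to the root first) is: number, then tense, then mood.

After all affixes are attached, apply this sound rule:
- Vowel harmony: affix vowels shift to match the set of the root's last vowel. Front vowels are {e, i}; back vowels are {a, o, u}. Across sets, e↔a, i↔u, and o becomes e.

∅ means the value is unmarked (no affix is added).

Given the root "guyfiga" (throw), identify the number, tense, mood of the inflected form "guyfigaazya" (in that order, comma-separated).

Segment: guyfiga-ez-ye.
number: ∅ → singular.
tense: -ez → present.
mood: -ye → imperative.

singular, present, imperative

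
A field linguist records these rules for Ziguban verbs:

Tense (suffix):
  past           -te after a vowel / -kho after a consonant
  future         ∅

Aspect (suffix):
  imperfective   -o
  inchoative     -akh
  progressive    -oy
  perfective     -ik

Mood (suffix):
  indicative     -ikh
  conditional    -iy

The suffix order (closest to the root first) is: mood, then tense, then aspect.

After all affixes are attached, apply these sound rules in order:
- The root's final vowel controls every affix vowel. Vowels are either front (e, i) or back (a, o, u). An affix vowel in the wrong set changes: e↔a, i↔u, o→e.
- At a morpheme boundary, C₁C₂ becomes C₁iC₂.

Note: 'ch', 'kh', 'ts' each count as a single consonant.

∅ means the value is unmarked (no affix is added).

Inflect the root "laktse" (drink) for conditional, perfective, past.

Attach mood conditional -iy → laktseiy.
Attach tense past -kho (after consonant 'y') → laktseiykho.
Attach aspect perfective -ik → laktseiykhoik.
Apply vowel harmony: laktseiykhoik → laktseiykheik.
Apply epenthesis: laktseiykheik → laktseiyikheik.

laktseiyikheik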